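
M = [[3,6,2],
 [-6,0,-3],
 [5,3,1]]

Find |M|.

-63

Expand along row 2:
  − (-6) · |6 2; 3 1| = −(-6)·(6 − 6) = 0
  − (-3) · |3 6; 5 3| = −(-3)·(9 − 30) = -63
Sum: (0) + (-63) = -63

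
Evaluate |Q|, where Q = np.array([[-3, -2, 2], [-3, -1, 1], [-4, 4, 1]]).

The determinant is -15.

Expand along column 1:
  + (-3) · |-1 1; 4 1| = (-3)·(-1 − 4) = 15
  − (-3) · |-2 2; 4 1| = −(-3)·(-2 − 8) = -30
  + (-4) · |-2 2; -1 1| = (-4)·(-2 − (-2)) = 0
Sum: (15) + (-30) + (0) = -15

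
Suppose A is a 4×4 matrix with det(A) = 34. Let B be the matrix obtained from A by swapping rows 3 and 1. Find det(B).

-34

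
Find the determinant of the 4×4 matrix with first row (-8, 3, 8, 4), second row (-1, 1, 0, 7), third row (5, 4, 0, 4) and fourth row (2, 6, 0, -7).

1992

Expand along column 3 (it has 3 zeros):
  + (8) · M_13   where M_13 = det([-1 1 7; 5 4 4; 2 6 -7]) = 249
det = (+1)·(8)·(249) = 1992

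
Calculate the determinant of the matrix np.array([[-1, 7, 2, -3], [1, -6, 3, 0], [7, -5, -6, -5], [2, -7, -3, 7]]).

The determinant is 1060.

Expand along row 2 (it has 1 zero):
  − (1) · M_21   where M_21 = det([7 2 -3; -5 -6 -5; -7 -3 7]) = -178
  + (-6) · M_22   where M_22 = det([-1 2 -3; 7 -6 -5; 2 -3 7]) = -34
  − (3) · M_23   where M_23 = det([-1 7 -3; 7 -5 -5; 2 -7 7]) = -226
det = (-1)·(1)·(-178) + (+1)·(-6)·(-34) + (-1)·(3)·(-226) = 1060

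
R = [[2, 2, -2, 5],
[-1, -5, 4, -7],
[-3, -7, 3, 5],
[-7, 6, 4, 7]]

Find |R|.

Expand along row 1:
  + (2) · M_11   where M_11 = det([-5 4 -7; -7 3 5; 6 4 7]) = 633
  − (2) · M_12   where M_12 = det([-1 4 -7; -3 3 5; -7 4 7]) = -120
  + (-2) · M_13   where M_13 = det([-1 -5 -7; -3 -7 5; -7 6 7]) = 618
  − (5) · M_14   where M_14 = det([-1 -5 4; -3 -7 3; -7 6 4]) = -177
det = (+1)·(2)·(633) + (-1)·(2)·(-120) + (+1)·(-2)·(618) + (-1)·(5)·(-177) = 1155

|R| = 1155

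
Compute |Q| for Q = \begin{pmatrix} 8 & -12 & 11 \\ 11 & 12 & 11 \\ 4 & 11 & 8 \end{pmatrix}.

Expand along row 1:
  + 8 · |12 11; 11 8| = 8·(96 − 121) = -200
  − (-12) · |11 11; 4 8| = −(-12)·(88 − 44) = 528
  + 11 · |11 12; 4 11| = 11·(121 − 48) = 803
Sum: (-200) + (528) + (803) = 1131

The determinant is 1131.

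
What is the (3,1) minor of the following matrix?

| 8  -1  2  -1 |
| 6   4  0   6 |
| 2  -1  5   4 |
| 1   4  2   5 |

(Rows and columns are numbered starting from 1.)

Delete row 3 and column 1; the remaining 3×3 submatrix is [-1 2 -1; 4 0 6; 4 2 5].
Its determinant is 12.

The minor is 12.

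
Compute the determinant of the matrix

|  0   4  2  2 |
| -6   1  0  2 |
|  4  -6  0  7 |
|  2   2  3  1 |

-452

Expand along column 3 (it has 2 zeros):
  + (2) · M_13   where M_13 = det([-6 1 2; 4 -6 7; 2 2 1]) = 170
  − (3) · M_43   where M_43 = det([0 4 2; -6 1 2; 4 -6 7]) = 264
det = (+1)·(2)·(170) + (-1)·(3)·(264) = -452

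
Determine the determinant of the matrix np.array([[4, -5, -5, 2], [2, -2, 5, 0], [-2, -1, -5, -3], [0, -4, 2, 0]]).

396

Expand along row 4 (it has 2 zeros):
  + (-4) · M_42   where M_42 = det([4 -5 2; 2 5 0; -2 -5 -3]) = -90
  − (2) · M_43   where M_43 = det([4 -5 2; 2 -2 0; -2 -1 -3]) = -18
det = (+1)·(-4)·(-90) + (-1)·(2)·(-18) = 396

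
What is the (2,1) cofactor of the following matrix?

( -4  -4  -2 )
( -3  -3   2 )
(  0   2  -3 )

The cofactor is -16.

Delete row 2 and column 1; the remaining 2×2 submatrix is [-4 -2; 2 -3].
Its determinant is (-4)·(-3) − (-2)·2 = 16.
The cofactor carries sign (−1)^(2+1) = −1, so C_{2,1} = −(16) = -16.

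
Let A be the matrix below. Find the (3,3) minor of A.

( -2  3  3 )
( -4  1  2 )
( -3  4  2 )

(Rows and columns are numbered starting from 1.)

The minor is 10.

Delete row 3 and column 3; the remaining 2×2 submatrix is [-2 3; -4 1].
Its determinant is (-2)·1 − 3·(-4) = 10.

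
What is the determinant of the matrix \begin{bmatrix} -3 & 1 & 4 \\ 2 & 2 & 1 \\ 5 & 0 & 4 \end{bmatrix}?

-67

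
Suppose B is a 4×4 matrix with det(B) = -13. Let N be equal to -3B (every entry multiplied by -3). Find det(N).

For a 4×4 matrix, det(-3B) = (-3)^4·det(B) = 81·det(B).
det(N) = (81)·(-13) = -1053

-1053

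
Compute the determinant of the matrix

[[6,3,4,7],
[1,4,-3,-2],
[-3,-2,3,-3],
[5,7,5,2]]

16

Expand along row 1:
  + (6) · M_11   where M_11 = det([4 -3 -2; -2 3 -3; 7 5 2]) = 197
  − (3) · M_12   where M_12 = det([1 -3 -2; -3 3 -3; 5 5 2]) = 108
  + (4) · M_13   where M_13 = det([1 4 -2; -3 -2 -3; 5 7 2]) = 3
  − (7) · M_14   where M_14 = det([1 4 -3; -3 -2 3; 5 7 5]) = 122
det = (+1)·(6)·(197) + (-1)·(3)·(108) + (+1)·(4)·(3) + (-1)·(7)·(122) = 16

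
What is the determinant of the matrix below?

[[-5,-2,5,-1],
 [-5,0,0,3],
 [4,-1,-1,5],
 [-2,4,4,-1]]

Expand along row 2 (it has 2 zeros):
  − (-5) · M_21   where M_21 = det([-2 5 -1; -1 -1 5; 4 4 -1]) = 133
  + (3) · M_24   where M_24 = det([-5 -2 5; 4 -1 -1; -2 4 4]) = 98
det = (-1)·(-5)·(133) + (+1)·(3)·(98) = 959

The determinant is 959.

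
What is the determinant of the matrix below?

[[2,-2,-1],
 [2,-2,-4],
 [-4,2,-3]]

Expand along row 1:
  + 2 · |-2 -4; 2 -3| = 2·(6 − (-8)) = 28
  − (-2) · |2 -4; -4 -3| = −(-2)·(-6 − 16) = -44
  + (-1) · |2 -2; -4 2| = (-1)·(4 − 8) = 4
Sum: (28) + (-44) + (4) = -12

The determinant is -12.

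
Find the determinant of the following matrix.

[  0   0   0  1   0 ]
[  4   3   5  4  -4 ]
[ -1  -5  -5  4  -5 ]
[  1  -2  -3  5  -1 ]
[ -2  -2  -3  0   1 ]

13

Expand along row 1 (it has 4 zeros):
  − (1) · M_14   where M_14 = det([4 3 5 -4; -1 -5 -5 -5; 1 -2 -3 -1; -2 -2 -3 1]) = -13
det = (-1)·(1)·(-13) = 13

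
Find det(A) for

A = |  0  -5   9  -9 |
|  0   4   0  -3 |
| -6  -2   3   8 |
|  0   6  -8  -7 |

Expand along column 1 (it has 3 zeros):
  + (-6) · M_31   where M_31 = det([-5 9 -9; 4 0 -3; 6 -8 -7]) = 498
det = (+1)·(-6)·(498) = -2988

det(A) = -2988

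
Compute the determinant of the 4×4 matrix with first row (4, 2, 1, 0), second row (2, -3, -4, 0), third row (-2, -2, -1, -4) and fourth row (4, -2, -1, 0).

-160

Expand along column 4 (it has 3 zeros):
  − (-4) · M_34   where M_34 = det([4 2 1; 2 -3 -4; 4 -2 -1]) = -40
det = (-1)·(-4)·(-40) = -160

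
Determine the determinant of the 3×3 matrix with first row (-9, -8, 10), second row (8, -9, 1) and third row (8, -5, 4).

Expand along column 1:
  + (-9) · |-9 1; -5 4| = (-9)·(-36 − (-5)) = 279
  − 8 · |-8 10; -5 4| = −8·(-32 − (-50)) = -144
  + 8 · |-8 10; -9 1| = 8·(-8 − (-90)) = 656
Sum: (279) + (-144) + (656) = 791

The determinant is 791.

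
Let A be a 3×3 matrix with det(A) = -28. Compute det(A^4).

det(A^4) = (det A)^4 = (-28)^4 = 614656

The determinant is 614656.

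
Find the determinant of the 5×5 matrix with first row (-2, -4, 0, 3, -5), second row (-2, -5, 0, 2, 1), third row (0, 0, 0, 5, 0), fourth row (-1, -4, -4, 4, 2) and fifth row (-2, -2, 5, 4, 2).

Expand along row 3 (it has 4 zeros):
  − (5) · M_34   where M_34 = det([-2 -4 0 -5; -2 -5 0 1; -1 -4 -4 2; -2 -2 5 2]) = -77
det = (-1)·(5)·(-77) = 385

385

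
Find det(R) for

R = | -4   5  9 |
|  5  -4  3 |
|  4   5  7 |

Expand along column 1:
  + (-4) · |-4 3; 5 7| = (-4)·(-28 − 15) = 172
  − 5 · |5 9; 5 7| = −5·(35 − 45) = 50
  + 4 · |5 9; -4 3| = 4·(15 − (-36)) = 204
Sum: (172) + (50) + (204) = 426

The determinant is 426.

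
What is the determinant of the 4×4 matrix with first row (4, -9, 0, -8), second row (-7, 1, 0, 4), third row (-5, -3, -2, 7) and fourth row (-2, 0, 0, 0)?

-112

Expand along row 4 (it has 3 zeros):
  − (-2) · M_41   where M_41 = det([-9 0 -8; 1 0 4; -3 -2 7]) = -56
det = (-1)·(-2)·(-56) = -112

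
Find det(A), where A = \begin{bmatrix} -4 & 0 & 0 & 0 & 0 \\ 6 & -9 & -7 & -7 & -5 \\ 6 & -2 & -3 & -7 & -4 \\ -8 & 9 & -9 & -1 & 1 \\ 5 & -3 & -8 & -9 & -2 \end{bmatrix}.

-8528

Expand along row 1 (it has 4 zeros):
  + (-4) · M_11   where M_11 = det([-9 -7 -7 -5; -2 -3 -7 -4; 9 -9 -1 1; -3 -8 -9 -2]) = 2132
det = (+1)·(-4)·(2132) = -8528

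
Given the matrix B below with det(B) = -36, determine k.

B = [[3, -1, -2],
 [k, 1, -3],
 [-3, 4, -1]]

k = 6

Expanding along the column containing k, det(B) is linear in k: det(B) = (-9)·k + (18).
Set (-9)·k + (18) = -36  ⇒  (-9)·k = -54  ⇒  k = 6.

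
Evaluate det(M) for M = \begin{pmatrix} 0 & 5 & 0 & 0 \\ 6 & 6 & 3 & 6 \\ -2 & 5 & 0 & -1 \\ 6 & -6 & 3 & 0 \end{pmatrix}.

Expand along row 1 (it has 3 zeros):
  − (5) · M_12   where M_12 = det([6 3 6; -2 0 -1; 6 3 0]) = -36
det = (-1)·(5)·(-36) = 180

180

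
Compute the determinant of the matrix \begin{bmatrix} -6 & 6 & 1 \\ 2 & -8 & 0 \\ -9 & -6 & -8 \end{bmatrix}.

The determinant is -372.

Expand along column 3:
  + 1 · |2 -8; -9 -6| = 1·(-12 − 72) = -84
  + (-8) · |-6 6; 2 -8| = (-8)·(48 − 12) = -288
Sum: (-84) + (-288) = -372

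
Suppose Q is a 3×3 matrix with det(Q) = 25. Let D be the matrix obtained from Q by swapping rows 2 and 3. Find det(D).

Swapping two rows multiplies the determinant by −1.
det(D) = (-1)·(25) = -25

-25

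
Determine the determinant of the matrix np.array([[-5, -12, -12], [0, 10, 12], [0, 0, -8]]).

The matrix is upper triangular, so the determinant is the product of the diagonal entries:
det = (-5) · (10) · (-8) = 400

The determinant is 400.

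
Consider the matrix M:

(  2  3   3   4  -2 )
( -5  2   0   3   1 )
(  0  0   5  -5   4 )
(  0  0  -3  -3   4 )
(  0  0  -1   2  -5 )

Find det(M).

det(M) = 1786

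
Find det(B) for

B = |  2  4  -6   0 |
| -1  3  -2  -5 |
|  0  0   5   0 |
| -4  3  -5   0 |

Expand along row 3 (it has 3 zeros):
  + (5) · M_33   where M_33 = det([2 4 0; -1 3 -5; -4 3 0]) = 110
det = (+1)·(5)·(110) = 550

The determinant is 550.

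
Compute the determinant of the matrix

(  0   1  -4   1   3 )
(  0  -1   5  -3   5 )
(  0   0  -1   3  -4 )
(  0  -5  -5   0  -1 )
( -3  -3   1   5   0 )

-1182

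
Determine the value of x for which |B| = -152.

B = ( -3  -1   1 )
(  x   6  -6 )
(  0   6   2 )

x = -1

Expanding along the row containing x, det(B) is linear in x: det(B) = (8)·x + (-144).
Set (8)·x + (-144) = -152  ⇒  (8)·x = -8  ⇒  x = -1.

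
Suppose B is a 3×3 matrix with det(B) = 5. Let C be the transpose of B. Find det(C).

|C| = 5

det(Bᵀ) = det(B).
det(C) = (1)·(5) = 5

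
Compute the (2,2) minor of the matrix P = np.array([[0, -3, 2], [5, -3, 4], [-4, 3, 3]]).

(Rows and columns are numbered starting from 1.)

8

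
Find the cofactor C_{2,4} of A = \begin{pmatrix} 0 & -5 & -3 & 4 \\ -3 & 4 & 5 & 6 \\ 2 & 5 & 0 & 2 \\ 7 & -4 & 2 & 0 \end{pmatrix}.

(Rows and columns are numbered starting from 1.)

The cofactor is 149.

Delete row 2 and column 4; the remaining 3×3 submatrix is [0 -5 -3; 2 5 0; 7 -4 2].
Its determinant is 149.
The cofactor carries sign (−1)^(2+4) = +1, so C_{2,4} = +(149) = 149.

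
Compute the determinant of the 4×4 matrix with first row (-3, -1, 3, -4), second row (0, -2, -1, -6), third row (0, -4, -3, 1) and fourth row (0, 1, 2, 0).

Expand along column 1 (it has 3 zeros):
  + (-3) · M_11   where M_11 = det([-2 -1 -6; -4 -3 1; 1 2 0]) = 33
det = (+1)·(-3)·(33) = -99

The determinant is -99.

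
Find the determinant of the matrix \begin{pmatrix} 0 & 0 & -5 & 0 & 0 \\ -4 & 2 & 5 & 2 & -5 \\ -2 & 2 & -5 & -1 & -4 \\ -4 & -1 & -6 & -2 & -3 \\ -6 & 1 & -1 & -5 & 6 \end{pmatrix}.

Expand along row 1 (it has 4 zeros):
  + (-5) · M_13   where M_13 = det([-4 2 2 -5; -2 2 -1 -4; -4 -1 -2 -3; -6 1 -5 6]) = 540
det = (+1)·(-5)·(540) = -2700

The determinant is -2700.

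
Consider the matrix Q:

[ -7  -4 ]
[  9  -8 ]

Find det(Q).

det(Q) = (-7)·(-8) − (-4)·9 = 56 − (-36) = 92

92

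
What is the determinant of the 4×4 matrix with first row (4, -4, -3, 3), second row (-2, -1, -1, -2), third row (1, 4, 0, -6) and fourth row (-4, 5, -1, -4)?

392

Expand along row 3 (it has 1 zero):
  + (1) · M_31   where M_31 = det([-4 -3 3; -1 -1 -2; 5 -1 -4]) = 52
  − (4) · M_32   where M_32 = det([4 -3 3; -2 -1 -2; -4 -1 -4]) = 2
  − (-6) · M_34   where M_34 = det([4 -4 -3; -2 -1 -1; -4 5 -1]) = 58
det = (+1)·(1)·(52) + (-1)·(4)·(2) + (-1)·(-6)·(58) = 392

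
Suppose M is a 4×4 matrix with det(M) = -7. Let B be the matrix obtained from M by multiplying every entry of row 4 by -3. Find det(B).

Scaling one row by -3 multiplies the determinant by -3.
det(B) = (-3)·(-7) = 21

21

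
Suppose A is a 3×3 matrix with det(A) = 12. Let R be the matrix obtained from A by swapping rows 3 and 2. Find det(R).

Swapping two rows multiplies the determinant by −1.
det(R) = (-1)·(12) = -12

The determinant is -12.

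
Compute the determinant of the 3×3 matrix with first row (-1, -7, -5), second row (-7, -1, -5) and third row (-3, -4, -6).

The determinant is 78.

Expand along column 1:
  + (-1) · |-1 -5; -4 -6| = (-1)·(6 − 20) = 14
  − (-7) · |-7 -5; -4 -6| = −(-7)·(42 − 20) = 154
  + (-3) · |-7 -5; -1 -5| = (-3)·(35 − 5) = -90
Sum: (14) + (154) + (-90) = 78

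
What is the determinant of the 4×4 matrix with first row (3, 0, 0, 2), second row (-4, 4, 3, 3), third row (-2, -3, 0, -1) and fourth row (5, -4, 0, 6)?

60

Expand along column 3 (it has 3 zeros):
  − (3) · M_23   where M_23 = det([3 0 2; -2 -3 -1; 5 -4 6]) = -20
det = (-1)·(3)·(-20) = 60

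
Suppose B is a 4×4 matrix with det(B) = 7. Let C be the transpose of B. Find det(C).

det(Bᵀ) = det(B).
det(C) = (1)·(7) = 7

|C| = 7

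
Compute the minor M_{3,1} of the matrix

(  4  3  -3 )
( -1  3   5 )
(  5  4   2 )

The minor is 24.

Delete row 3 and column 1; the remaining 2×2 submatrix is [3 -3; 3 5].
Its determinant is 3·5 − (-3)·3 = 24.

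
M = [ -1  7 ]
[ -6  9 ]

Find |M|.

33

det(M) = (-1)·9 − 7·(-6) = -9 − (-42) = 33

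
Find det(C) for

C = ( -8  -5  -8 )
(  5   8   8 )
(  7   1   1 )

det(C) = 153

Expand along column 1:
  + (-8) · |8 8; 1 1| = (-8)·(8 − 8) = 0
  − 5 · |-5 -8; 1 1| = −5·(-5 − (-8)) = -15
  + 7 · |-5 -8; 8 8| = 7·(-40 − (-64)) = 168
Sum: (0) + (-15) + (168) = 153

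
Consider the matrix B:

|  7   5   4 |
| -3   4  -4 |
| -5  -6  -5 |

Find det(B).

-131

Expand along row 1:
  + 7 · |4 -4; -6 -5| = 7·(-20 − 24) = -308
  − 5 · |-3 -4; -5 -5| = −5·(15 − 20) = 25
  + 4 · |-3 4; -5 -6| = 4·(18 − (-20)) = 152
Sum: (-308) + (25) + (152) = -131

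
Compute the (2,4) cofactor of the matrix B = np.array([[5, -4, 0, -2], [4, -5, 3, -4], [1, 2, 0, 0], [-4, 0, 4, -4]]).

Delete row 2 and column 4; the remaining 3×3 submatrix is [5 -4 0; 1 2 0; -4 0 4].
Its determinant is 56.
The cofactor carries sign (−1)^(2+4) = +1, so C_{2,4} = +(56) = 56.

56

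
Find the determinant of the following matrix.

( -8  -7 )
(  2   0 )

14

det = (-8)·0 − (-7)·2 = 0 − (-14) = 14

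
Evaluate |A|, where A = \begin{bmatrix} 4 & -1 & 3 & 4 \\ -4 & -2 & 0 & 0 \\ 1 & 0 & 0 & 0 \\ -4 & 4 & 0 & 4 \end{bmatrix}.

The determinant is 24.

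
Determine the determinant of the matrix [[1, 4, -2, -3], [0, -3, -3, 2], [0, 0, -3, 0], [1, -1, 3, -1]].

-12

Expand along row 3 (it has 3 zeros):
  + (-3) · M_33   where M_33 = det([1 4 -3; 0 -3 2; 1 -1 -1]) = 4
det = (+1)·(-3)·(4) = -12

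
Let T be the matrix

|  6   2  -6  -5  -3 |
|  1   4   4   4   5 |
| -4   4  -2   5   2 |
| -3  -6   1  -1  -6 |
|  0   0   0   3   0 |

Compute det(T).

Expand along row 5 (it has 4 zeros):
  − (3) · M_54   where M_54 = det([6 2 -6 -3; 1 4 4 5; -4 4 -2 2; -3 -6 1 -6]) = 848
det = (-1)·(3)·(848) = -2544

-2544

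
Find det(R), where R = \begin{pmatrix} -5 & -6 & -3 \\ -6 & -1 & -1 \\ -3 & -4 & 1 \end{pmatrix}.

Expand along row 1:
  + (-5) · |-1 -1; -4 1| = (-5)·(-1 − 4) = 25
  − (-6) · |-6 -1; -3 1| = −(-6)·(-6 − 3) = -54
  + (-3) · |-6 -1; -3 -4| = (-3)·(24 − 3) = -63
Sum: (25) + (-54) + (-63) = -92

-92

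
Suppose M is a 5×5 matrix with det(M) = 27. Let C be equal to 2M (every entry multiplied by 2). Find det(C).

|C| = 864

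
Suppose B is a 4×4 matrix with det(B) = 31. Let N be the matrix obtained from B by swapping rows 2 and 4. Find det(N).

Swapping two rows multiplies the determinant by −1.
det(N) = (-1)·(31) = -31

det(N) = -31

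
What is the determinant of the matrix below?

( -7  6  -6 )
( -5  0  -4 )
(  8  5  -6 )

The determinant is -362.

Expand along row 2:
  − (-5) · |6 -6; 5 -6| = −(-5)·(-36 − (-30)) = -30
  − (-4) · |-7 6; 8 5| = −(-4)·(-35 − 48) = -332
Sum: (-30) + (-332) = -362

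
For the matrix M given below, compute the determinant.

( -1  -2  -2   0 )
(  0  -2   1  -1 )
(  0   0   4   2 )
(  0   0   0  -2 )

-16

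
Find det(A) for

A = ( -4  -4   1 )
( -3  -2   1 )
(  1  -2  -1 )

det(A) = 0

Expand along row 1:
  + (-4) · |-2 1; -2 -1| = (-4)·(2 − (-2)) = -16
  − (-4) · |-3 1; 1 -1| = −(-4)·(3 − 1) = 8
  + 1 · |-3 -2; 1 -2| = 1·(6 − (-2)) = 8
Sum: (-16) + (8) + (8) = 0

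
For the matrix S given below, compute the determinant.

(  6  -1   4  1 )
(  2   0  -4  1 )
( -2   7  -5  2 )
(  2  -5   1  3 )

The determinant is 822.

Expand along row 2 (it has 1 zero):
  − (2) · M_21   where M_21 = det([-1 4 1; 7 -5 2; -5 1 3]) = -125
  − (-4) · M_23   where M_23 = det([6 -1 1; -2 7 2; 2 -5 3]) = 172
  + (1) · M_24   where M_24 = det([6 -1 4; -2 7 -5; 2 -5 1]) = -116
det = (-1)·(2)·(-125) + (-1)·(-4)·(172) + (+1)·(1)·(-116) = 822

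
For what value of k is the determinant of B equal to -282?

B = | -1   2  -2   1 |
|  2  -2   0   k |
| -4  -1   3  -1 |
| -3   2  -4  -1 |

Expanding along the column containing k, det(B) is linear in k: det(B) = (-26)·k + (-48).
Set (-26)·k + (-48) = -282  ⇒  (-26)·k = -234  ⇒  k = 9.

k = 9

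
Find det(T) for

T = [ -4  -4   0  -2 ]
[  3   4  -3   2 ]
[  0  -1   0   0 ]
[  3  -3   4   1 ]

Expand along row 3 (it has 3 zeros):
  − (-1) · M_32   where M_32 = det([-4 0 -2; 3 -3 2; 3 4 1]) = 2
det = (-1)·(-1)·(2) = 2

2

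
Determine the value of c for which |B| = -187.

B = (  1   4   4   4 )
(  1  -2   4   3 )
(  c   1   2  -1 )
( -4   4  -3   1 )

Expanding along the column containing c, det(B) is linear in c: det(B) = (68)·c + (-255).
Set (68)·c + (-255) = -187  ⇒  (68)·c = 68  ⇒  c = 1.

1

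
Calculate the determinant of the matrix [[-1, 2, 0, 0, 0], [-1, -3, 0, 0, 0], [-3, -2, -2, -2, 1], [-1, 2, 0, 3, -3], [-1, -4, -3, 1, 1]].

The matrix is block lower-triangular with a 2×2 block and a 3×3 block on the diagonal, so its determinant equals the product of the determinants of the diagonal blocks.
det of the 2×2 block = 5
det of the 3×3 block = -21
det = (5)·(-21) = -105

-105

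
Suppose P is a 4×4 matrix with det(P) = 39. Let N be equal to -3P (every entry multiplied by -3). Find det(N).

3159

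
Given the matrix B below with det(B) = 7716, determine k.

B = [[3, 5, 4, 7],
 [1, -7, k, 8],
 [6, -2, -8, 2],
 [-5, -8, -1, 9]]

k = 4

Expanding along the row containing k, det(B) is linear in k: det(B) = (732)·k + (4788).
Set (732)·k + (4788) = 7716  ⇒  (732)·k = 2928  ⇒  k = 4.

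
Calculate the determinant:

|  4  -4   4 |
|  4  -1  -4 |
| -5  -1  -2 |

-156

Expand along row 1:
  + 4 · |-1 -4; -1 -2| = 4·(2 − 4) = -8
  − (-4) · |4 -4; -5 -2| = −(-4)·(-8 − 20) = -112
  + 4 · |4 -1; -5 -1| = 4·(-4 − 5) = -36
Sum: (-8) + (-112) + (-36) = -156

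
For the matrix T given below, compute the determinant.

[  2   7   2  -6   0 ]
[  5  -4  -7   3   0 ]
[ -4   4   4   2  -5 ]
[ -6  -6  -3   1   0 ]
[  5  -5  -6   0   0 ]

|T| = 5920

Expand along column 5 (it has 4 zeros):
  + (-5) · M_35   where M_35 = det([2 7 2 -6; 5 -4 -7 3; -6 -6 -3 1; 5 -5 -6 0]) = -1184
det = (+1)·(-5)·(-1184) = 5920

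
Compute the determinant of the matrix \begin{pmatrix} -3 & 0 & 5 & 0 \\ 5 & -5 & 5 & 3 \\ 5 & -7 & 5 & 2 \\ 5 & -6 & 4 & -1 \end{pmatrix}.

Expand along row 1 (it has 2 zeros):
  + (-3) · M_11   where M_11 = det([-5 5 3; -7 5 2; -6 4 -1]) = -24
  + (5) · M_13   where M_13 = det([5 -5 3; 5 -7 2; 5 -6 -1]) = 35
det = (+1)·(-3)·(-24) + (+1)·(5)·(35) = 247

247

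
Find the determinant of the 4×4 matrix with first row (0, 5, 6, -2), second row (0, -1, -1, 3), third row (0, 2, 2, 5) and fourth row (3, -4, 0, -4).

Expand along column 1 (it has 3 zeros):
  − (3) · M_41   where M_41 = det([5 6 -2; -1 -1 3; 2 2 5]) = 11
det = (-1)·(3)·(11) = -33

The determinant is -33.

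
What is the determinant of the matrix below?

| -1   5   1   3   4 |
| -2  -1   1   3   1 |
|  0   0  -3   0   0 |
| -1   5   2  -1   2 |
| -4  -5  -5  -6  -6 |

Expand along row 3 (it has 4 zeros):
  + (-3) · M_33   where M_33 = det([-1 5 3 4; -2 -1 3 1; -1 5 -1 2; -4 -5 -6 -6]) = 22
det = (+1)·(-3)·(22) = -66

-66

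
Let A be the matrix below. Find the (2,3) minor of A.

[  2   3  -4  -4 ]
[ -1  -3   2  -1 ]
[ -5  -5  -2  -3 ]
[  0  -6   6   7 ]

-121

Delete row 2 and column 3; the remaining 3×3 submatrix is [2 3 -4; -5 -5 -3; 0 -6 7].
Its determinant is -121.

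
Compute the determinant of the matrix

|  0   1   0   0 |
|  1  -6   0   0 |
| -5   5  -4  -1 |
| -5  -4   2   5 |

The matrix is block lower-triangular with a 2×2 block and a 2×2 block on the diagonal, so its determinant equals the product of the determinants of the diagonal blocks.
det of the 2×2 block = -1
det of the 2×2 block = -18
det = (-1)·(-18) = 18

18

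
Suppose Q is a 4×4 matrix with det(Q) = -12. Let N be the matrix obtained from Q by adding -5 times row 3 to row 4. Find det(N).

Adding a multiple of one row to another leaves the determinant unchanged.
det(N) = (1)·(-12) = -12

-12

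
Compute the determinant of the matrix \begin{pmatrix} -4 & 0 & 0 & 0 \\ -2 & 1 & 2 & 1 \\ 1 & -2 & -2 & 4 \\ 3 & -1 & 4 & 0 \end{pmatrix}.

Expand along row 1 (it has 3 zeros):
  + (-4) · M_11   where M_11 = det([1 2 1; -2 -2 4; -1 4 0]) = -34
det = (+1)·(-4)·(-34) = 136

The determinant is 136.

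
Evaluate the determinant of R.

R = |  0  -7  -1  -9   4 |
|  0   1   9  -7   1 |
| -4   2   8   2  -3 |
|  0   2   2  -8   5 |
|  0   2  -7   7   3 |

Expand along column 1 (it has 4 zeros):
  + (-4) · M_31   where M_31 = det([-7 -1 -9 4; 1 9 -7 1; 2 2 -8 5; 2 -7 7 3]) = 2158
det = (+1)·(-4)·(2158) = -8632

The determinant is -8632.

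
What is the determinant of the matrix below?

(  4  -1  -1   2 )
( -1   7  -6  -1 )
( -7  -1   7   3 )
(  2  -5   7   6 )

-226

Expand along row 1:
  + (4) · M_11   where M_11 = det([7 -6 -1; -1 7 3; -5 7 6]) = 173
  − (-1) · M_12   where M_12 = det([-1 -6 -1; -7 7 3; 2 7 6]) = -246
  + (-1) · M_13   where M_13 = det([-1 7 -1; -7 -1 3; 2 -5 6]) = 290
  − (2) · M_14   where M_14 = det([-1 7 -6; -7 -1 7; 2 -5 7]) = 191
det = (+1)·(4)·(173) + (-1)·(-1)·(-246) + (+1)·(-1)·(290) + (-1)·(2)·(191) = -226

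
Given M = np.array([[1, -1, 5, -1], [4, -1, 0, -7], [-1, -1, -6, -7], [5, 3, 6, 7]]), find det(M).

The determinant is 170.

Expand along row 2 (it has 1 zero):
  − (4) · M_21   where M_21 = det([-1 5 -1; -1 -6 -7; 3 6 7]) = -82
  + (-1) · M_22   where M_22 = det([1 5 -1; -1 -6 -7; 5 6 7]) = -164
  + (-7) · M_24   where M_24 = det([1 -1 5; -1 -1 -6; 5 3 6]) = 46
det = (-1)·(4)·(-82) + (+1)·(-1)·(-164) + (+1)·(-7)·(46) = 170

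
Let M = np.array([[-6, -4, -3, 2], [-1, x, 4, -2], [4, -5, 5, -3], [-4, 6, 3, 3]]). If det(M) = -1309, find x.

x = 5

Expanding along the column containing x, det(M) is linear in x: det(M) = (-80)·x + (-909).
Set (-80)·x + (-909) = -1309  ⇒  (-80)·x = -400  ⇒  x = 5.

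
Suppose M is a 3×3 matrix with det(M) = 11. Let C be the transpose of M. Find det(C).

The determinant is 11.

det(Mᵀ) = det(M).
det(C) = (1)·(11) = 11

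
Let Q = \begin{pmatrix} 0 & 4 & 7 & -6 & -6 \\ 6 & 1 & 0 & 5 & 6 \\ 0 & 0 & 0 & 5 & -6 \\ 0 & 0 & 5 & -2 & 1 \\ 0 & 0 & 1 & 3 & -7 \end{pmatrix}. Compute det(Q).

The determinant is -1872.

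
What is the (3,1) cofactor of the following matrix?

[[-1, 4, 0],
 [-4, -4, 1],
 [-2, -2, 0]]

Delete row 3 and column 1; the remaining 2×2 submatrix is [4 0; -4 1].
Its determinant is 4·1 − 0·(-4) = 4.
The cofactor carries sign (−1)^(3+1) = +1, so C_{3,1} = +(4) = 4.

4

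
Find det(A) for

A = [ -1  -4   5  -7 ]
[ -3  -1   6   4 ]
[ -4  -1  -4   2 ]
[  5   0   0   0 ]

det(A) = 960

Expand along row 4 (it has 3 zeros):
  − (5) · M_41   where M_41 = det([-4 5 -7; -1 6 4; -1 -4 2]) = -192
det = (-1)·(5)·(-192) = 960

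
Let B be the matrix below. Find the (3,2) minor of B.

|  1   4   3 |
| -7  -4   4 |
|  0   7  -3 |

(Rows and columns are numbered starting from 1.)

25

Delete row 3 and column 2; the remaining 2×2 submatrix is [1 3; -7 4].
Its determinant is 1·4 − 3·(-7) = 25.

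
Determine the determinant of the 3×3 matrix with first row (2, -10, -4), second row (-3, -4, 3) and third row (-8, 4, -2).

The determinant is 468.

Expand along column 1:
  + 2 · |-4 3; 4 -2| = 2·(8 − 12) = -8
  − (-3) · |-10 -4; 4 -2| = −(-3)·(20 − (-16)) = 108
  + (-8) · |-10 -4; -4 3| = (-8)·(-30 − 16) = 368
Sum: (-8) + (108) + (368) = 468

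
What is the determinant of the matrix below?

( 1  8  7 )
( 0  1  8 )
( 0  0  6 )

The determinant is 6.

The matrix is upper triangular, so the determinant is the product of the diagonal entries:
det = (1) · (1) · (6) = 6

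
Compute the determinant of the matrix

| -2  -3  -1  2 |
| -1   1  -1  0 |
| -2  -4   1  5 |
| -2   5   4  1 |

66

Expand along row 2 (it has 1 zero):
  − (-1) · M_21   where M_21 = det([-3 -1 2; -4 1 5; 5 4 1]) = -14
  + (1) · M_22   where M_22 = det([-2 -1 2; -2 1 5; -2 4 1]) = 34
  − (-1) · M_23   where M_23 = det([-2 -3 2; -2 -4 5; -2 5 1]) = 46
det = (-1)·(-1)·(-14) + (+1)·(1)·(34) + (-1)·(-1)·(46) = 66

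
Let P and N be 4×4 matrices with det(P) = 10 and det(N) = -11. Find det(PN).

|PN| = -110

det(PN) = det(P)·det(N) = (10)·(-11) = -110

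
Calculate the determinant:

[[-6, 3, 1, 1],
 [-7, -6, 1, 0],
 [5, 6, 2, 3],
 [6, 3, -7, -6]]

The determinant is 93.

Expand along row 2 (it has 1 zero):
  − (-7) · M_21   where M_21 = det([3 1 1; 6 2 3; 3 -7 -6]) = 24
  + (-6) · M_22   where M_22 = det([-6 1 1; 5 2 3; 6 -7 -6]) = -53
  − (1) · M_23   where M_23 = det([-6 3 1; 5 6 3; 6 3 -6]) = 393
det = (-1)·(-7)·(24) + (+1)·(-6)·(-53) + (-1)·(1)·(393) = 93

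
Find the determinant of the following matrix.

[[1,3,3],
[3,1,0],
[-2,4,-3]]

66

Expand along column 3:
  + 3 · |3 1; -2 4| = 3·(12 − (-2)) = 42
  + (-3) · |1 3; 3 1| = (-3)·(1 − 9) = 24
Sum: (42) + (24) = 66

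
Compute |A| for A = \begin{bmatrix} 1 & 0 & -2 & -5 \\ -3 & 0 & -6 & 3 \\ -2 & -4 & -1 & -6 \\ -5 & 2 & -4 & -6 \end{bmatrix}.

The determinant is 1080.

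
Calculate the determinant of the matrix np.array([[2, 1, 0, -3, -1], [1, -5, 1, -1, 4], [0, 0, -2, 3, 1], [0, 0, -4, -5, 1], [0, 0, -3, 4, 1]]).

The determinant is 110.

The matrix is block upper-triangular with a 2×2 block and a 3×3 block on the diagonal, so its determinant equals the product of the determinants of the diagonal blocks.
det of the 2×2 block = -11
det of the 3×3 block = -10
det = (-11)·(-10) = 110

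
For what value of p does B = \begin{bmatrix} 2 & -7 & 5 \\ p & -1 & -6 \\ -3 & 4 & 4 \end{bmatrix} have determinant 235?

Expanding along the column containing p, det(B) is linear in p: det(B) = (48)·p + (-101).
Set (48)·p + (-101) = 235  ⇒  (48)·p = 336  ⇒  p = 7.

7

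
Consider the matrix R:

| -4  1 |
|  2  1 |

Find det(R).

det(R) = (-4)·1 − 1·2 = -4 − 2 = -6

|R| = -6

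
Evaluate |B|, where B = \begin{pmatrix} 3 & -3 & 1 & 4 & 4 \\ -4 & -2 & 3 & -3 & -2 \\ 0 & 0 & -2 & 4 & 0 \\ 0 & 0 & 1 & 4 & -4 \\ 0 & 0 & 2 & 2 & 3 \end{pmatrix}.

The determinant is 1512.

B is block upper-triangular with a 2×2 block and a 3×3 block on the diagonal, so its determinant equals the product of the determinants of the diagonal blocks.
det of the 2×2 block = -18
det of the 3×3 block = -84
det = (-18)·(-84) = 1512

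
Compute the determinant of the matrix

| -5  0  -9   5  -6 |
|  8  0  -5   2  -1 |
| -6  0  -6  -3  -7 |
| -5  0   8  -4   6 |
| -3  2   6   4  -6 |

Expand along column 2 (it has 4 zeros):
  − (2) · M_52   where M_52 = det([-5 -9 5 -6; 8 -5 2 -1; -6 -6 -3 -7; -5 8 -4 6]) = -1772
det = (-1)·(2)·(-1772) = 3544

3544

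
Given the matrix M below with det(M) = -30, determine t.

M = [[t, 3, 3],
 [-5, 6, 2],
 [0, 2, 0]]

0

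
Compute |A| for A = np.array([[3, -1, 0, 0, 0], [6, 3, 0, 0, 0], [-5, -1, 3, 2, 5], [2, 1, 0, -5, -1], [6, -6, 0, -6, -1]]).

The determinant is -45.

A is block lower-triangular with a 2×2 block and a 3×3 block on the diagonal, so its determinant equals the product of the determinants of the diagonal blocks.
det of the 2×2 block = 15
det of the 3×3 block = -3
det = (15)·(-3) = -45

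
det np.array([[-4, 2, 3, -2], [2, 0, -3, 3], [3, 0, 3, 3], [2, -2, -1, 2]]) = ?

Expand along column 2 (it has 2 zeros):
  − (2) · M_12   where M_12 = det([2 -3 3; 3 3 3; 2 -1 2]) = -9
  + (-2) · M_42   where M_42 = det([-4 3 -2; 2 -3 3; 3 3 3]) = 51
det = (-1)·(2)·(-9) + (+1)·(-2)·(51) = -84

-84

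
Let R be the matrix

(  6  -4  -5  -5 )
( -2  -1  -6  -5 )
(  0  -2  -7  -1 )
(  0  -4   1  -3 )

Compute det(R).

Expand along column 1 (it has 2 zeros):
  + (6) · M_11   where M_11 = det([-1 -6 -5; -2 -7 -1; -4 1 -3]) = 140
  − (-2) · M_21   where M_21 = det([-4 -5 -5; -2 -7 -1; -4 1 -3]) = 72
det = (+1)·(6)·(140) + (-1)·(-2)·(72) = 984

984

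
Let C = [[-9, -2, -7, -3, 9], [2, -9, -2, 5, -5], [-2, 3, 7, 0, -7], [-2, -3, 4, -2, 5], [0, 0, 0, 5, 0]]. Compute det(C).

-39720

Expand along row 5 (it has 4 zeros):
  − (5) · M_54   where M_54 = det([-9 -2 -7 9; 2 -9 -2 -5; -2 3 7 -7; -2 -3 4 5]) = 7944
det = (-1)·(5)·(7944) = -39720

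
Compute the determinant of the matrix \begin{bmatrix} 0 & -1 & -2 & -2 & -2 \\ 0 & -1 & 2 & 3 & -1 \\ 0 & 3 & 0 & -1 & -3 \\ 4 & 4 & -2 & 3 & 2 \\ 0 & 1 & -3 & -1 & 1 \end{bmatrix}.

Expand along column 1 (it has 4 zeros):
  − (4) · M_41   where M_41 = det([-1 -2 -2 -2; -1 2 3 -1; 3 0 -1 -3; 1 -3 -1 1]) = -98
det = (-1)·(4)·(-98) = 392

The determinant is 392.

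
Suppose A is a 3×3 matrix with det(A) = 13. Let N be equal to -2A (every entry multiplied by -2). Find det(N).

-104

For a 3×3 matrix, det(-2A) = (-2)^3·det(A) = -8·det(A).
det(N) = (-8)·(13) = -104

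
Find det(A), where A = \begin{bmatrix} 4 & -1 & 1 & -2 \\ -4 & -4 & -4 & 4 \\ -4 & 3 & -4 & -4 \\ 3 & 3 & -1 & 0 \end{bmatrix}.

Expand along row 4 (it has 1 zero):
  − (3) · M_41   where M_41 = det([-1 1 -2; -4 -4 4; 3 -4 -4]) = -92
  + (3) · M_42   where M_42 = det([4 1 -2; -4 -4 4; -4 -4 -4]) = 96
  − (-1) · M_43   where M_43 = det([4 -1 -2; -4 -4 4; -4 3 -4]) = 104
det = (-1)·(3)·(-92) + (+1)·(3)·(96) + (-1)·(-1)·(104) = 668

The determinant is 668.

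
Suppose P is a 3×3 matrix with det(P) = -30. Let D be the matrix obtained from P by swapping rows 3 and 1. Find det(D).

Swapping two rows multiplies the determinant by −1.
det(D) = (-1)·(-30) = 30

det(D) = 30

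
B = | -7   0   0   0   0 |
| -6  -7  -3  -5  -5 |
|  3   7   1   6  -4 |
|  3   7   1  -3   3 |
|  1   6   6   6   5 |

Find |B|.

Expand along row 1 (it has 4 zeros):
  + (-7) · M_11   where M_11 = det([-7 -3 -5 -5; 7 1 6 -4; 7 1 -3 3; 6 6 6 5]) = 1518
det = (+1)·(-7)·(1518) = -10626

The determinant is -10626.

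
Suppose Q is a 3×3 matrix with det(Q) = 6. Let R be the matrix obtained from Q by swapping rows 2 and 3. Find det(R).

Swapping two rows multiplies the determinant by −1.
det(R) = (-1)·(6) = -6

The determinant is -6.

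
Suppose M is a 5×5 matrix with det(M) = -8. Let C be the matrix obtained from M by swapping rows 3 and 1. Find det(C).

|C| = 8

Swapping two rows multiplies the determinant by −1.
det(C) = (-1)·(-8) = 8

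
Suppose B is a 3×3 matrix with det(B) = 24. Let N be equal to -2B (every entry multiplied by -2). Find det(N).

The determinant is -192.

For a 3×3 matrix, det(-2B) = (-2)^3·det(B) = -8·det(B).
det(N) = (-8)·(24) = -192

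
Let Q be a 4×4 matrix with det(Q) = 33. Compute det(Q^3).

35937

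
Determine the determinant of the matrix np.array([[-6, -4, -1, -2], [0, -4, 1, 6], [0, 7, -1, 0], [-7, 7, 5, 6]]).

Expand along row 3 (it has 2 zeros):
  − (7) · M_32   where M_32 = det([-6 -1 -2; 0 1 6; -7 5 6]) = 172
  + (-1) · M_33   where M_33 = det([-6 -4 -2; 0 -4 6; -7 7 6]) = 620
det = (-1)·(7)·(172) + (+1)·(-1)·(620) = -1824

-1824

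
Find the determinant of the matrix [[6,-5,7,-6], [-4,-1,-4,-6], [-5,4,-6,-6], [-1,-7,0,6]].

Expand along row 4 (it has 1 zero):
  − (-1) · M_41   where M_41 = det([-5 7 -6; -1 -4 -6; 4 -6 -6]) = -282
  + (-7) · M_42   where M_42 = det([6 7 -6; -4 -4 -6; -5 -6 -6]) = -54
  + (6) · M_44   where M_44 = det([6 -5 7; -4 -1 -4; -5 4 -6]) = 5
det = (-1)·(-1)·(-282) + (+1)·(-7)·(-54) + (+1)·(6)·(5) = 126

126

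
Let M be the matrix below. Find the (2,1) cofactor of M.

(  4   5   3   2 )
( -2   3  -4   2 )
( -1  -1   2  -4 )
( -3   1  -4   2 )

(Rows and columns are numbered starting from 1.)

62

Delete row 2 and column 1; the remaining 3×3 submatrix is [5 3 2; -1 2 -4; 1 -4 2].
Its determinant is -62.
The cofactor carries sign (−1)^(2+1) = −1, so C_{2,1} = −(-62) = 62.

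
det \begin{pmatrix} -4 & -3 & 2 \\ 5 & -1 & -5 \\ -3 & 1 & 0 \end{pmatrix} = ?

The determinant is -61.

Expand along row 3:
  + (-3) · |-3 2; -1 -5| = (-3)·(15 − (-2)) = -51
  − 1 · |-4 2; 5 -5| = −1·(20 − 10) = -10
Sum: (-51) + (-10) = -61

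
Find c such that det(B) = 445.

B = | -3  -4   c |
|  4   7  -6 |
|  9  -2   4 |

Expanding along the row containing c, det(B) is linear in c: det(B) = (-71)·c + (232).
Set (-71)·c + (232) = 445  ⇒  (-71)·c = 213  ⇒  c = -3.

c = -3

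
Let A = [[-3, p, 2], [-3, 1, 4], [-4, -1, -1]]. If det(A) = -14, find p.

1

Expanding along the row containing p, det(A) is linear in p: det(A) = (-19)·p + (5).
Set (-19)·p + (5) = -14  ⇒  (-19)·p = -19  ⇒  p = 1.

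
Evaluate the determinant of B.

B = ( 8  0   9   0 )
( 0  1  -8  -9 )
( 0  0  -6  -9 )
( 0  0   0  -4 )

B is upper triangular, so det(B) is the product of the diagonal entries:
det = (8) · (1) · (-6) · (-4) = 192

|B| = 192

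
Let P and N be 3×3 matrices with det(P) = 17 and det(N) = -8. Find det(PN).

det(PN) = det(P)·det(N) = (17)·(-8) = -136

-136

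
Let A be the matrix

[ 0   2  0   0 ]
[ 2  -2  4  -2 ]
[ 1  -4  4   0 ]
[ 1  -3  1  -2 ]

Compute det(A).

Expand along row 1 (it has 3 zeros):
  − (2) · M_12   where M_12 = det([2 4 -2; 1 4 0; 1 1 -2]) = -2
det = (-1)·(2)·(-2) = 4

4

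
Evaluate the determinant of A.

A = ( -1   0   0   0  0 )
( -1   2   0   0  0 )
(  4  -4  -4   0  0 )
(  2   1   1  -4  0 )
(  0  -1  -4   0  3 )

-96

A is lower triangular, so det(A) is the product of the diagonal entries:
det = (-1) · (2) · (-4) · (-4) · (3) = -96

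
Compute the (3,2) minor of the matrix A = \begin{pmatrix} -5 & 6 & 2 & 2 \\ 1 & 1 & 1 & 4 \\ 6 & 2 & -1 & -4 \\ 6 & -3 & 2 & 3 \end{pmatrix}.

59

Delete row 3 and column 2; the remaining 3×3 submatrix is [-5 2 2; 1 1 4; 6 2 3].
Its determinant is 59.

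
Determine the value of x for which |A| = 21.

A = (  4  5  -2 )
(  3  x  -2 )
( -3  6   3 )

x = 4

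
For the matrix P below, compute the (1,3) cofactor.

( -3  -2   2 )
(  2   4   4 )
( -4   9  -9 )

34

Delete row 1 and column 3; the remaining 2×2 submatrix is [2 4; -4 9].
Its determinant is 2·9 − 4·(-4) = 34.
The cofactor carries sign (−1)^(1+3) = +1, so C_{1,3} = +(34) = 34.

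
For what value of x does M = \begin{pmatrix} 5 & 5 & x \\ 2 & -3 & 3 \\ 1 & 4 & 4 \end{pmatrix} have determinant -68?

7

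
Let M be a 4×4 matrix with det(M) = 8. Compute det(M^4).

det(M^4) = (det M)^4 = (8)^4 = 4096

4096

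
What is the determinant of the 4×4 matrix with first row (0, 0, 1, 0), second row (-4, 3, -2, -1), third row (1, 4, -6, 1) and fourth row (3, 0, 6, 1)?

Expand along row 1 (it has 3 zeros):
  + (1) · M_13   where M_13 = det([-4 3 -1; 1 4 1; 3 0 1]) = 2
det = (+1)·(1)·(2) = 2

2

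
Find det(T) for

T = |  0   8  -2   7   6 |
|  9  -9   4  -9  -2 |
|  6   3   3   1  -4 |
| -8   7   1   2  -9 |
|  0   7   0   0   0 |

Expand along row 5 (it has 4 zeros):
  − (7) · M_52   where M_52 = det([0 -2 7 6; 9 4 -9 -2; 6 3 1 -4; -8 1 2 -9]) = 723
det = (-1)·(7)·(723) = -5061

det(T) = -5061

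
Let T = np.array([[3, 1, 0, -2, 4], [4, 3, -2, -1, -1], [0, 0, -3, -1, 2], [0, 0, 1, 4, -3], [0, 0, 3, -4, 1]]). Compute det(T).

det(T) = 10

T is block upper-triangular with a 2×2 block and a 3×3 block on the diagonal, so its determinant equals the product of the determinants of the diagonal blocks.
det of the 2×2 block = 5
det of the 3×3 block = 2
det = (5)·(2) = 10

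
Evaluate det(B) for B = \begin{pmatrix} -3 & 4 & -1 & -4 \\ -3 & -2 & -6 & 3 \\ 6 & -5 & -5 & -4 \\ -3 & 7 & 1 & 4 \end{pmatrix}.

-2043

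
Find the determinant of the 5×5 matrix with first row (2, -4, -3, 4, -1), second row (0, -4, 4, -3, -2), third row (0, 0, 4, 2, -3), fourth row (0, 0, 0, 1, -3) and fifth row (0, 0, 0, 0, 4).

The determinant is -128.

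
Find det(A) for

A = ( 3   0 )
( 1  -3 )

det(A) = 3·(-3) − 0·1 = -9 − 0 = -9

|A| = -9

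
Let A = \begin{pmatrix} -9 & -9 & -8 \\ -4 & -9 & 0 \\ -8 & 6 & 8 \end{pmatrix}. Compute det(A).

1128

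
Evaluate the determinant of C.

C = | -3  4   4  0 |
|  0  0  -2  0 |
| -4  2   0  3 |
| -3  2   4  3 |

Expand along row 2 (it has 3 zeros):
  − (-2) · M_23   where M_23 = det([-3 4 0; -4 2 3; -3 2 3]) = 12
det = (-1)·(-2)·(12) = 24

24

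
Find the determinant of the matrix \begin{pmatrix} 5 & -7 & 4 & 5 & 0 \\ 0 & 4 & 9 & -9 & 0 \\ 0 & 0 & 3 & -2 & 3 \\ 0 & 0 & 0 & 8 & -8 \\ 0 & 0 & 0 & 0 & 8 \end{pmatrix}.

3840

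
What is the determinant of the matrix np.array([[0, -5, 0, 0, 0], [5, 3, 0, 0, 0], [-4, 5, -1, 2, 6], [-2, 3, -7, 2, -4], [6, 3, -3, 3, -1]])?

The matrix is block lower-triangular with a 2×2 block and a 3×3 block on the diagonal, so its determinant equals the product of the determinants of the diagonal blocks.
det of the 2×2 block = 25
det of the 3×3 block = -90
det = (25)·(-90) = -2250

The determinant is -2250.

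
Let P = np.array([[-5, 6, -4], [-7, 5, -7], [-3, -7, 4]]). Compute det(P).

Expand along row 1:
  + (-5) · |5 -7; -7 4| = (-5)·(20 − 49) = 145
  − 6 · |-7 -7; -3 4| = −6·(-28 − 21) = 294
  + (-4) · |-7 5; -3 -7| = (-4)·(49 − (-15)) = -256
Sum: (145) + (294) + (-256) = 183

183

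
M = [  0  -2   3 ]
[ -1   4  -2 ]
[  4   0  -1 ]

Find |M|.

det(M) = -30

Expand along column 1:
  − (-1) · |-2 3; 0 -1| = −(-1)·(2 − 0) = 2
  + 4 · |-2 3; 4 -2| = 4·(4 − 12) = -32
Sum: (2) + (-32) = -30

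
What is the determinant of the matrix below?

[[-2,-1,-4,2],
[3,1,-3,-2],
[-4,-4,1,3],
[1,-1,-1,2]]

The determinant is 120.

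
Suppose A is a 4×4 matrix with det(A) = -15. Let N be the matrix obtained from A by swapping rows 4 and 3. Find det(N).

15

Swapping two rows multiplies the determinant by −1.
det(N) = (-1)·(-15) = 15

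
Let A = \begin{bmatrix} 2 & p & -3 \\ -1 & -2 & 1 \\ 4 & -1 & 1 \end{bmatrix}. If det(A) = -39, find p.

-2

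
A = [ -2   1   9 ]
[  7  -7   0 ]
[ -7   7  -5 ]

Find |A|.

Expand along column 3:
  + 9 · |7 -7; -7 7| = 9·(49 − 49) = 0
  + (-5) · |-2 1; 7 -7| = (-5)·(14 − 7) = -35
Sum: (0) + (-35) = -35

|A| = -35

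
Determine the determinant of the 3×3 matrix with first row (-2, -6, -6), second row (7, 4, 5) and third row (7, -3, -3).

-48

Expand along column 1:
  + (-2) · |4 5; -3 -3| = (-2)·(-12 − (-15)) = -6
  − 7 · |-6 -6; -3 -3| = −7·(18 − 18) = 0
  + 7 · |-6 -6; 4 5| = 7·(-30 − (-24)) = -42
Sum: (-6) + (0) + (-42) = -48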